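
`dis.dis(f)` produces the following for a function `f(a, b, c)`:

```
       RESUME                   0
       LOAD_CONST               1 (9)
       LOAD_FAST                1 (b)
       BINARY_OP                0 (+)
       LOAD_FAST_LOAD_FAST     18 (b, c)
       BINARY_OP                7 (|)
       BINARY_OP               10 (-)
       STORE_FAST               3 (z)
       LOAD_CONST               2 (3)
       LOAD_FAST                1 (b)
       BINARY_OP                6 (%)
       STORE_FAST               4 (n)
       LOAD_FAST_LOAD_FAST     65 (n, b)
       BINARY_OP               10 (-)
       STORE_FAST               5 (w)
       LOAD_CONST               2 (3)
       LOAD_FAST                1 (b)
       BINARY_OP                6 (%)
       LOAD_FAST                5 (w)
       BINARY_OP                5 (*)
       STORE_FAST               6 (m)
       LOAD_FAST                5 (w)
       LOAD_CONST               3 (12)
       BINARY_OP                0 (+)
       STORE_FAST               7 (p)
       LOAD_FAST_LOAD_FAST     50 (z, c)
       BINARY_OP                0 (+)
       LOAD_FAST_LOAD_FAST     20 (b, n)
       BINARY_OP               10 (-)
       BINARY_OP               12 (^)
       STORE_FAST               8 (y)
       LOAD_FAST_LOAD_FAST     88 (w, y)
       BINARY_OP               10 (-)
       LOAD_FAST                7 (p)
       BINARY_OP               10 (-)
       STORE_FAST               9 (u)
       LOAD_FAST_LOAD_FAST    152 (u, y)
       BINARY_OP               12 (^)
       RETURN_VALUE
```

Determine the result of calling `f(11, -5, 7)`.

-14

LOAD_CONST → push 9. Stack: [9]
LOAD_FAST b → push -5. Stack: [9, -5]
BINARY_OP + → 9 + -5 = 4. Stack: [4]
LOAD_FAST_LOAD_FAST b,c → push -5,7. Stack: [4, -5, 7]
BINARY_OP | → -5 | 7 = -1. Stack: [4, -1]
BINARY_OP - → 4 - -1 = 5. Stack: [5]
STORE_FAST z → z=5. Stack: []
LOAD_CONST → push 3. Stack: [3]
LOAD_FAST b → push -5. Stack: [3, -5]
BINARY_OP % → 3 % -5 = -2. Stack: [-2]
STORE_FAST n → n=-2. Stack: []
LOAD_FAST_LOAD_FAST n,b → push -2,-5. Stack: [-2, -5]
BINARY_OP - → -2 - -5 = 3. Stack: [3]
STORE_FAST w → w=3. Stack: []
LOAD_CONST → push 3. Stack: [3]
LOAD_FAST b → push -5. Stack: [3, -5]
BINARY_OP % → 3 % -5 = -2. Stack: [-2]
LOAD_FAST w → push 3. Stack: [-2, 3]
BINARY_OP * → -2 * 3 = -6. Stack: [-6]
STORE_FAST m → m=-6. Stack: []
LOAD_FAST w → push 3. Stack: [3]
LOAD_CONST → push 12. Stack: [3, 12]
BINARY_OP + → 3 + 12 = 15. Stack: [15]
STORE_FAST p → p=15. Stack: []
LOAD_FAST_LOAD_FAST z,c → push 5,7. Stack: [5, 7]
BINARY_OP + → 5 + 7 = 12. Stack: [12]
LOAD_FAST_LOAD_FAST b,n → push -5,-2. Stack: [12, -5, -2]
BINARY_OP - → -5 - -2 = -3. Stack: [12, -3]
BINARY_OP ^ → 12 ^ -3 = -15. Stack: [-15]
STORE_FAST y → y=-15. Stack: []
LOAD_FAST_LOAD_FAST w,y → push 3,-15. Stack: [3, -15]
BINARY_OP - → 3 - -15 = 18. Stack: [18]
LOAD_FAST p → push 15. Stack: [18, 15]
BINARY_OP - → 18 - 15 = 3. Stack: [3]
STORE_FAST u → u=3. Stack: []
LOAD_FAST_LOAD_FAST u,y → push 3,-15. Stack: [3, -15]
BINARY_OP ^ → 3 ^ -15 = -14. Stack: [-14]
RETURN_VALUE → return -14.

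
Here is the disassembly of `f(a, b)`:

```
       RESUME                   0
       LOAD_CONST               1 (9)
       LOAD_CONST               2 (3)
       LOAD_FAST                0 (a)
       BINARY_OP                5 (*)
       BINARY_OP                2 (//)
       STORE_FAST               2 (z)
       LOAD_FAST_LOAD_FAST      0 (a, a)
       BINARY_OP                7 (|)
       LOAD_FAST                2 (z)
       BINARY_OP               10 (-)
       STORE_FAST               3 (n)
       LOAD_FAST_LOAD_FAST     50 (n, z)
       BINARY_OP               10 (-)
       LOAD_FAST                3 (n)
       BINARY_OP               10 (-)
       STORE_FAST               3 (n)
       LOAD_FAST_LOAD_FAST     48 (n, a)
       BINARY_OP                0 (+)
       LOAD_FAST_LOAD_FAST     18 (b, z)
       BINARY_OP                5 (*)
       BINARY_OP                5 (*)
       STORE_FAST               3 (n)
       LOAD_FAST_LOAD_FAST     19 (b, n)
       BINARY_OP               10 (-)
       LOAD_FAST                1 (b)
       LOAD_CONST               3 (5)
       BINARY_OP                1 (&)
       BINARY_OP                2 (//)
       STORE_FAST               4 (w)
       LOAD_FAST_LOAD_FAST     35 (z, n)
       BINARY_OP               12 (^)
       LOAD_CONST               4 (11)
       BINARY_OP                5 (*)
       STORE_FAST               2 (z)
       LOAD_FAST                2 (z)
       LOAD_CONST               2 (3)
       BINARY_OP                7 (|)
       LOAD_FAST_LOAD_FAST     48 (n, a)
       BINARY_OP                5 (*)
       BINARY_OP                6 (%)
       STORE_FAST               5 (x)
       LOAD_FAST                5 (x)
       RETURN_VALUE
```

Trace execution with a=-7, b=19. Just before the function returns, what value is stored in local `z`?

LOAD_CONST → push 9. Stack: [9]
LOAD_CONST → push 3. Stack: [9, 3]
LOAD_FAST a → push -7. Stack: [9, 3, -7]
BINARY_OP * → 3 * -7 = -21. Stack: [9, -21]
BINARY_OP // → 9 // -21 = -1. Stack: [-1]
STORE_FAST z → z=-1. Stack: []
LOAD_FAST_LOAD_FAST a,a → push -7,-7. Stack: [-7, -7]
BINARY_OP | → -7 | -7 = -7. Stack: [-7]
LOAD_FAST z → push -1. Stack: [-7, -1]
BINARY_OP - → -7 - -1 = -6. Stack: [-6]
STORE_FAST n → n=-6. Stack: []
LOAD_FAST_LOAD_FAST n,z → push -6,-1. Stack: [-6, -1]
BINARY_OP - → -6 - -1 = -5. Stack: [-5]
LOAD_FAST n → push -6. Stack: [-5, -6]
BINARY_OP - → -5 - -6 = 1. Stack: [1]
STORE_FAST n → n=1. Stack: []
LOAD_FAST_LOAD_FAST n,a → push 1,-7. Stack: [1, -7]
BINARY_OP + → 1 + -7 = -6. Stack: [-6]
LOAD_FAST_LOAD_FAST b,z → push 19,-1. Stack: [-6, 19, -1]
BINARY_OP * → 19 * -1 = -19. Stack: [-6, -19]
BINARY_OP * → -6 * -19 = 114. Stack: [114]
STORE_FAST n → n=114. Stack: []
LOAD_FAST_LOAD_FAST b,n → push 19,114. Stack: [19, 114]
BINARY_OP - → 19 - 114 = -95. Stack: [-95]
LOAD_FAST b → push 19. Stack: [-95, 19]
LOAD_CONST → push 5. Stack: [-95, 19, 5]
BINARY_OP & → 19 & 5 = 1. Stack: [-95, 1]
BINARY_OP // → -95 // 1 = -95. Stack: [-95]
STORE_FAST w → w=-95. Stack: []
LOAD_FAST_LOAD_FAST z,n → push -1,114. Stack: [-1, 114]
BINARY_OP ^ → -1 ^ 114 = -115. Stack: [-115]
LOAD_CONST → push 11. Stack: [-115, 11]
BINARY_OP * → -115 * 11 = -1265. Stack: [-1265]
STORE_FAST z → z=-1265. Stack: []
LOAD_FAST z → push -1265. Stack: [-1265]
LOAD_CONST → push 3. Stack: [-1265, 3]
BINARY_OP | → -1265 | 3 = -1265. Stack: [-1265]
LOAD_FAST_LOAD_FAST n,a → push 114,-7. Stack: [-1265, 114, -7]
BINARY_OP * → 114 * -7 = -798. Stack: [-1265, -798]
BINARY_OP % → -1265 % -798 = -467. Stack: [-467]
STORE_FAST x → x=-467. Stack: []
LOAD_FAST x → push -467. Stack: [-467]
RETURN_VALUE → return -467.

-1265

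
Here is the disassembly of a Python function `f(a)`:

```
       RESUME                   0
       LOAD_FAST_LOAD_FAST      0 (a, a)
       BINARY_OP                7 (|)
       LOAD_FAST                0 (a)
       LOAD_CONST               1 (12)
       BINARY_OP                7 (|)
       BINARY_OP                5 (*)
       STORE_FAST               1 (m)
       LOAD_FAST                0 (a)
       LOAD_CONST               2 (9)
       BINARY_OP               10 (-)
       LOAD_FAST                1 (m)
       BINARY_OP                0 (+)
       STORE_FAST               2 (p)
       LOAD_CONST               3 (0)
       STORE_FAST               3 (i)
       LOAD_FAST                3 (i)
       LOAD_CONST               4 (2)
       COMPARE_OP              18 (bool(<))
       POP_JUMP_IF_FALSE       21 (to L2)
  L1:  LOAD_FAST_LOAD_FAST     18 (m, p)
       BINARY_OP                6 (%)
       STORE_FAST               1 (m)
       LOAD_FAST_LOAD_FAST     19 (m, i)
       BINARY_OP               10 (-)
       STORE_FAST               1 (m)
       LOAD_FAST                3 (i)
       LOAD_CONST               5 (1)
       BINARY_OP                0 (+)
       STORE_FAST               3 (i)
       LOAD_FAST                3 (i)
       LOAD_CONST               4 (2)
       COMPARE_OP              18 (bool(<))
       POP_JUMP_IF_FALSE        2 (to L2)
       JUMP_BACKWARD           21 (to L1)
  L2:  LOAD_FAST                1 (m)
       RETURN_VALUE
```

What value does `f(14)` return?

195

LOAD_FAST_LOAD_FAST a,a → push 14,14. Stack: [14, 14]
BINARY_OP | → 14 | 14 = 14. Stack: [14]
LOAD_FAST a → push 14. Stack: [14, 14]
LOAD_CONST → push 12. Stack: [14, 14, 12]
BINARY_OP | → 14 | 12 = 14. Stack: [14, 14]
BINARY_OP * → 14 * 14 = 196. Stack: [196]
STORE_FAST m → m=196. Stack: []
LOAD_FAST a → push 14. Stack: [14]
LOAD_CONST → push 9. Stack: [14, 9]
BINARY_OP - → 14 - 9 = 5. Stack: [5]
LOAD_FAST m → push 196. Stack: [5, 196]
BINARY_OP + → 5 + 196 = 201. Stack: [201]
STORE_FAST p → p=201. Stack: []
LOAD_CONST → push 0. Stack: [0]
STORE_FAST i → i=0. Stack: []
LOAD_FAST i → push 0. Stack: [0]
LOAD_CONST → push 2. Stack: [0, 2]
COMPARE_OP bool(<) → 0 vs 2 = True. Stack: [True]
POP_JUMP_IF_FALSE → pop True; no jump. Stack: []
LOAD_FAST_LOAD_FAST m,p → push 196,201. Stack: [196, 201]
BINARY_OP % → 196 % 201 = 196. Stack: [196]
STORE_FAST m → m=196. Stack: []
LOAD_FAST_LOAD_FAST m,i → push 196,0. Stack: [196, 0]
BINARY_OP - → 196 - 0 = 196. Stack: [196]
STORE_FAST m → m=196. Stack: []
LOAD_FAST i → push 0. Stack: [0]
LOAD_CONST → push 1. Stack: [0, 1]
BINARY_OP + → 0 + 1 = 1. Stack: [1]
STORE_FAST i → i=1. Stack: []
LOAD_FAST i → push 1. Stack: [1]
LOAD_CONST → push 2. Stack: [1, 2]
COMPARE_OP bool(<) → 1 vs 2 = True. Stack: [True]
POP_JUMP_IF_FALSE → pop True; no jump. Stack: []
LOAD_FAST_LOAD_FAST m,p → push 196,201. Stack: [196, 201]
BINARY_OP % → 196 % 201 = 196. Stack: [196]
STORE_FAST m → m=196. Stack: []
LOAD_FAST_LOAD_FAST m,i → push 196,1. Stack: [196, 1]
BINARY_OP - → 196 - 1 = 195. Stack: [195]
STORE_FAST m → m=195. Stack: []
LOAD_FAST i → push 1. Stack: [1]
LOAD_CONST → push 1. Stack: [1, 1]
BINARY_OP + → 1 + 1 = 2. Stack: [2]
STORE_FAST i → i=2. Stack: []
LOAD_FAST i → push 2. Stack: [2]
LOAD_CONST → push 2. Stack: [2, 2]
COMPARE_OP bool(<) → 2 vs 2 = False. Stack: [False]
POP_JUMP_IF_FALSE → pop False; jump. Stack: []
LOAD_FAST m → push 195. Stack: [195]
RETURN_VALUE → return 195.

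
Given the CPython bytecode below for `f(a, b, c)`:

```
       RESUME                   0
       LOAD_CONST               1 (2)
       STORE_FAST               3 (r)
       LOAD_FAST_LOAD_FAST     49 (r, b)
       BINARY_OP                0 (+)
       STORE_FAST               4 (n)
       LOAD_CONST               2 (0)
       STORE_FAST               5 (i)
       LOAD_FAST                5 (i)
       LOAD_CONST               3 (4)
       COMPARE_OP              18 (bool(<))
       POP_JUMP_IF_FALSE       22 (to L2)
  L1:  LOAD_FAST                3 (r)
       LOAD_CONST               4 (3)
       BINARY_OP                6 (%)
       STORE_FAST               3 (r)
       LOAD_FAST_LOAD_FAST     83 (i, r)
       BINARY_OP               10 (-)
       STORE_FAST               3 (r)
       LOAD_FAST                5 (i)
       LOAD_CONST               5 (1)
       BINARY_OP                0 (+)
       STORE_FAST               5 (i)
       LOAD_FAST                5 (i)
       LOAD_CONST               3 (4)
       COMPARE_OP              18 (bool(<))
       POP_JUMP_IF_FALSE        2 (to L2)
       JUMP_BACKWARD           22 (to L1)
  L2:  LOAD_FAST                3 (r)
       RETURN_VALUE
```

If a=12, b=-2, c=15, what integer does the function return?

LOAD_CONST → push 2
STORE_FAST r → r=2
LOAD_FAST_LOAD_FAST r,b → push 2,-2
BINARY_OP + → 2 + -2 = 0
STORE_FAST n → n=0
LOAD_CONST → push 0
STORE_FAST i → i=0
LOAD_FAST i → push 0
LOAD_CONST → push 4
COMPARE_OP bool(<) → 0 vs 4 = True
POP_JUMP_IF_FALSE → pop True; no jump
LOAD_FAST r → push 2
LOAD_CONST → push 3
BINARY_OP % → 2 % 3 = 2
STORE_FAST r → r=2
LOAD_FAST_LOAD_FAST i,r → push 0,2
BINARY_OP - → 0 - 2 = -2
STORE_FAST r → r=-2
LOAD_FAST i → push 0
LOAD_CONST → push 1
BINARY_OP + → 0 + 1 = 1
STORE_FAST i → i=1
LOAD_FAST i → push 1
LOAD_CONST → push 4
COMPARE_OP bool(<) → 1 vs 4 = True
POP_JUMP_IF_FALSE → pop True; no jump
LOAD_FAST r → push -2
LOAD_CONST → push 3
BINARY_OP % → -2 % 3 = 1
STORE_FAST r → r=1
LOAD_FAST_LOAD_FAST i,r → push 1,1
BINARY_OP - → 1 - 1 = 0
STORE_FAST r → r=0
LOAD_FAST i → push 1
LOAD_CONST → push 1
BINARY_OP + → 1 + 1 = 2
STORE_FAST i → i=2
LOAD_FAST i → push 2
LOAD_CONST → push 4
COMPARE_OP bool(<) → 2 vs 4 = True
POP_JUMP_IF_FALSE → pop True; no jump
LOAD_FAST r → push 0
LOAD_CONST → push 3
BINARY_OP % → 0 % 3 = 0
STORE_FAST r → r=0
LOAD_FAST_LOAD_FAST i,r → push 2,0
BINARY_OP - → 2 - 0 = 2
STORE_FAST r → r=2
LOAD_FAST i → push 2
LOAD_CONST → push 1
BINARY_OP + → 2 + 1 = 3
STORE_FAST i → i=3
LOAD_FAST i → push 3
LOAD_CONST → push 4
COMPARE_OP bool(<) → 3 vs 4 = True
POP_JUMP_IF_FALSE → pop True; no jump
LOAD_FAST r → push 2
LOAD_CONST → push 3
BINARY_OP % → 2 % 3 = 2
STORE_FAST r → r=2
LOAD_FAST_LOAD_FAST i,r → push 3,2
BINARY_OP - → 3 - 2 = 1
STORE_FAST r → r=1
LOAD_FAST i → push 3
LOAD_CONST → push 1
BINARY_OP + → 3 + 1 = 4
STORE_FAST i → i=4
LOAD_FAST i → push 4
LOAD_CONST → push 4
COMPARE_OP bool(<) → 4 vs 4 = False
POP_JUMP_IF_FALSE → pop False; jump
LOAD_FAST r → push 1
RETURN_VALUE → return 1.

1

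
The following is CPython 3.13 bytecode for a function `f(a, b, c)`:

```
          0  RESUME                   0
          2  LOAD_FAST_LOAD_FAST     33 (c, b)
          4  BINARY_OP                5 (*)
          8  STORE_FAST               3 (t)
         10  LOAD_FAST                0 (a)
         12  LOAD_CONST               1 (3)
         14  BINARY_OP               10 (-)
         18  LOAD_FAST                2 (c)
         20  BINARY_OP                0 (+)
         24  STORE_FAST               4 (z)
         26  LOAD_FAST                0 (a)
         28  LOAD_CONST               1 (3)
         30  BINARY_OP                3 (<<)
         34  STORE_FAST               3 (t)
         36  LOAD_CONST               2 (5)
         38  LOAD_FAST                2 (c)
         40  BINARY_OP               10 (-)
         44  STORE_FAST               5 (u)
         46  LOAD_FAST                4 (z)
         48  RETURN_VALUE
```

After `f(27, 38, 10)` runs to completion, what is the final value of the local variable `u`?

LOAD_FAST_LOAD_FAST c,b → push 10,38. Stack: [10, 38]
BINARY_OP * → 10 * 38 = 380. Stack: [380]
STORE_FAST t → t=380. Stack: []
LOAD_FAST a → push 27. Stack: [27]
LOAD_CONST → push 3. Stack: [27, 3]
BINARY_OP - → 27 - 3 = 24. Stack: [24]
LOAD_FAST c → push 10. Stack: [24, 10]
BINARY_OP + → 24 + 10 = 34. Stack: [34]
STORE_FAST z → z=34. Stack: []
LOAD_FAST a → push 27. Stack: [27]
LOAD_CONST → push 3. Stack: [27, 3]
BINARY_OP << → 27 << 3 = 216. Stack: [216]
STORE_FAST t → t=216. Stack: []
LOAD_CONST → push 5. Stack: [5]
LOAD_FAST c → push 10. Stack: [5, 10]
BINARY_OP - → 5 - 10 = -5. Stack: [-5]
STORE_FAST u → u=-5. Stack: []
LOAD_FAST z → push 34. Stack: [34]
RETURN_VALUE → return 34.

-5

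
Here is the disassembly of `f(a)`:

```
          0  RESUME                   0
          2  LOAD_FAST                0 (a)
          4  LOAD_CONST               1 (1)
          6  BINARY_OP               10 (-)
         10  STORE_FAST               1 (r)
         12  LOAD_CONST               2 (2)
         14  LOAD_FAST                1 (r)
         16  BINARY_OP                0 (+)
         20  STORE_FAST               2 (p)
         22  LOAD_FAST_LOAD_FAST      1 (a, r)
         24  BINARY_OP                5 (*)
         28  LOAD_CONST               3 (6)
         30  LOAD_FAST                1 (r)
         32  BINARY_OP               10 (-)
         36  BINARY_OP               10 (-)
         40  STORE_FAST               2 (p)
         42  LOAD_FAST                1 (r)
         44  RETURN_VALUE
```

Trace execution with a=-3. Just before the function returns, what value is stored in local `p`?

LOAD_FAST a → push -3. Stack: [-3]
LOAD_CONST → push 1. Stack: [-3, 1]
BINARY_OP - → -3 - 1 = -4. Stack: [-4]
STORE_FAST r → r=-4. Stack: []
LOAD_CONST → push 2. Stack: [2]
LOAD_FAST r → push -4. Stack: [2, -4]
BINARY_OP + → 2 + -4 = -2. Stack: [-2]
STORE_FAST p → p=-2. Stack: []
LOAD_FAST_LOAD_FAST a,r → push -3,-4. Stack: [-3, -4]
BINARY_OP * → -3 * -4 = 12. Stack: [12]
LOAD_CONST → push 6. Stack: [12, 6]
LOAD_FAST r → push -4. Stack: [12, 6, -4]
BINARY_OP - → 6 - -4 = 10. Stack: [12, 10]
BINARY_OP - → 12 - 10 = 2. Stack: [2]
STORE_FAST p → p=2. Stack: []
LOAD_FAST r → push -4. Stack: [-4]
RETURN_VALUE → return -4.

2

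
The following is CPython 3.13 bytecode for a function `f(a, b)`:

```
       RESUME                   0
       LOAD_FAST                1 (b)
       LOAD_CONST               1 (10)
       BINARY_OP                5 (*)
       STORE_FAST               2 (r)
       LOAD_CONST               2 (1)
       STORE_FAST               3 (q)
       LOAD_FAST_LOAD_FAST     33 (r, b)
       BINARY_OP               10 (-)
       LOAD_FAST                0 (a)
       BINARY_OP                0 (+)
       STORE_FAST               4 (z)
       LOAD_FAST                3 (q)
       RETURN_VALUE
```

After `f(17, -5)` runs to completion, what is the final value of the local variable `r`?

LOAD_FAST b → push -5. Stack: [-5]
LOAD_CONST → push 10. Stack: [-5, 10]
BINARY_OP * → -5 * 10 = -50. Stack: [-50]
STORE_FAST r → r=-50. Stack: []
LOAD_CONST → push 1. Stack: [1]
STORE_FAST q → q=1. Stack: []
LOAD_FAST_LOAD_FAST r,b → push -50,-5. Stack: [-50, -5]
BINARY_OP - → -50 - -5 = -45. Stack: [-45]
LOAD_FAST a → push 17. Stack: [-45, 17]
BINARY_OP + → -45 + 17 = -28. Stack: [-28]
STORE_FAST z → z=-28. Stack: []
LOAD_FAST q → push 1. Stack: [1]
RETURN_VALUE → return 1.

-50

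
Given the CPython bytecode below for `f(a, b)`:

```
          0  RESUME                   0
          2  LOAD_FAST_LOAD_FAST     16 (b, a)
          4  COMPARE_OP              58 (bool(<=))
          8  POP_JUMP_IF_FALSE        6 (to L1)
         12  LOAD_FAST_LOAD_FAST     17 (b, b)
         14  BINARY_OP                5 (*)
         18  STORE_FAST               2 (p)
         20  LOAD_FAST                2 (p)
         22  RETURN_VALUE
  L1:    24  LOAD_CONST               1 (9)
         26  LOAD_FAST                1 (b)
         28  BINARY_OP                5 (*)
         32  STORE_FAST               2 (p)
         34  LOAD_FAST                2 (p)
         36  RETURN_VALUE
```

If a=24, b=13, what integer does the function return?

169

LOAD_FAST_LOAD_FAST b,a → push 13,24. Stack: [13, 24]
COMPARE_OP bool(<=) → 13 vs 24 = True. Stack: [True]
POP_JUMP_IF_FALSE → pop True; no jump. Stack: []
LOAD_FAST_LOAD_FAST b,b → push 13,13. Stack: [13, 13]
BINARY_OP * → 13 * 13 = 169. Stack: [169]
STORE_FAST p → p=169. Stack: []
LOAD_FAST p → push 169. Stack: [169]
RETURN_VALUE → return 169.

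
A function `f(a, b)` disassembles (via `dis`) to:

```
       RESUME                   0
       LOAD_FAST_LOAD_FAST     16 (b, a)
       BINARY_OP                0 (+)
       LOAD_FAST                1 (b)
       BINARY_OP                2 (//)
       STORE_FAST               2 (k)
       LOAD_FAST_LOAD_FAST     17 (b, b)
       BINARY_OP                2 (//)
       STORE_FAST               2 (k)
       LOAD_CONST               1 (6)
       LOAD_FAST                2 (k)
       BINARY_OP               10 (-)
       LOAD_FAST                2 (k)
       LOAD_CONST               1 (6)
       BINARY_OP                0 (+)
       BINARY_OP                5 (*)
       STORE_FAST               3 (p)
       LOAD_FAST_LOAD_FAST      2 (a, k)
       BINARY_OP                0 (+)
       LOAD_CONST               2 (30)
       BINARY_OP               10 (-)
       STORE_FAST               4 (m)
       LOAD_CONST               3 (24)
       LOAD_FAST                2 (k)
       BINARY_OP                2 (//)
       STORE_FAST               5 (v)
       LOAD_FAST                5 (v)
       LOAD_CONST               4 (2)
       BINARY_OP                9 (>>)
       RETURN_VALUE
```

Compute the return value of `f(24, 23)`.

6

LOAD_FAST_LOAD_FAST b,a → push 23,24. Stack: [23, 24]
BINARY_OP + → 23 + 24 = 47. Stack: [47]
LOAD_FAST b → push 23. Stack: [47, 23]
BINARY_OP // → 47 // 23 = 2. Stack: [2]
STORE_FAST k → k=2. Stack: []
LOAD_FAST_LOAD_FAST b,b → push 23,23. Stack: [23, 23]
BINARY_OP // → 23 // 23 = 1. Stack: [1]
STORE_FAST k → k=1. Stack: []
LOAD_CONST → push 6. Stack: [6]
LOAD_FAST k → push 1. Stack: [6, 1]
BINARY_OP - → 6 - 1 = 5. Stack: [5]
LOAD_FAST k → push 1. Stack: [5, 1]
LOAD_CONST → push 6. Stack: [5, 1, 6]
BINARY_OP + → 1 + 6 = 7. Stack: [5, 7]
BINARY_OP * → 5 * 7 = 35. Stack: [35]
STORE_FAST p → p=35. Stack: []
LOAD_FAST_LOAD_FAST a,k → push 24,1. Stack: [24, 1]
BINARY_OP + → 24 + 1 = 25. Stack: [25]
LOAD_CONST → push 30. Stack: [25, 30]
BINARY_OP - → 25 - 30 = -5. Stack: [-5]
STORE_FAST m → m=-5. Stack: []
LOAD_CONST → push 24. Stack: [24]
LOAD_FAST k → push 1. Stack: [24, 1]
BINARY_OP // → 24 // 1 = 24. Stack: [24]
STORE_FAST v → v=24. Stack: []
LOAD_FAST v → push 24. Stack: [24]
LOAD_CONST → push 2. Stack: [24, 2]
BINARY_OP >> → 24 >> 2 = 6. Stack: [6]
RETURN_VALUE → return 6.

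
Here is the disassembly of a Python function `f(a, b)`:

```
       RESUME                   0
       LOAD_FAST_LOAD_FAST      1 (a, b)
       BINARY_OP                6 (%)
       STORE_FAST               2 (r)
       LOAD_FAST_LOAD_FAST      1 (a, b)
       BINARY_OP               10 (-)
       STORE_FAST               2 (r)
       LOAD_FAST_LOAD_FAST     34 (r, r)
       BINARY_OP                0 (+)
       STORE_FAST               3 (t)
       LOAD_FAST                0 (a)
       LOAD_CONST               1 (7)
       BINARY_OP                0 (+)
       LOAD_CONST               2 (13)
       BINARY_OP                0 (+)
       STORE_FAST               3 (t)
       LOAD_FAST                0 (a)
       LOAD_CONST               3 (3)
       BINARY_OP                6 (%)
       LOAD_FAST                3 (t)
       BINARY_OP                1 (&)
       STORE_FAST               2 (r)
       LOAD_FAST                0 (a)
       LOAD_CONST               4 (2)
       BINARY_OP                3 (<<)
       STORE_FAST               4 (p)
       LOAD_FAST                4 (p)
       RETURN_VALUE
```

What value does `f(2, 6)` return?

LOAD_FAST_LOAD_FAST a,b → push 2,6. Stack: [2, 6]
BINARY_OP % → 2 % 6 = 2. Stack: [2]
STORE_FAST r → r=2. Stack: []
LOAD_FAST_LOAD_FAST a,b → push 2,6. Stack: [2, 6]
BINARY_OP - → 2 - 6 = -4. Stack: [-4]
STORE_FAST r → r=-4. Stack: []
LOAD_FAST_LOAD_FAST r,r → push -4,-4. Stack: [-4, -4]
BINARY_OP + → -4 + -4 = -8. Stack: [-8]
STORE_FAST t → t=-8. Stack: []
LOAD_FAST a → push 2. Stack: [2]
LOAD_CONST → push 7. Stack: [2, 7]
BINARY_OP + → 2 + 7 = 9. Stack: [9]
LOAD_CONST → push 13. Stack: [9, 13]
BINARY_OP + → 9 + 13 = 22. Stack: [22]
STORE_FAST t → t=22. Stack: []
LOAD_FAST a → push 2. Stack: [2]
LOAD_CONST → push 3. Stack: [2, 3]
BINARY_OP % → 2 % 3 = 2. Stack: [2]
LOAD_FAST t → push 22. Stack: [2, 22]
BINARY_OP & → 2 & 22 = 2. Stack: [2]
STORE_FAST r → r=2. Stack: []
LOAD_FAST a → push 2. Stack: [2]
LOAD_CONST → push 2. Stack: [2, 2]
BINARY_OP << → 2 << 2 = 8. Stack: [8]
STORE_FAST p → p=8. Stack: []
LOAD_FAST p → push 8. Stack: [8]
RETURN_VALUE → return 8.

8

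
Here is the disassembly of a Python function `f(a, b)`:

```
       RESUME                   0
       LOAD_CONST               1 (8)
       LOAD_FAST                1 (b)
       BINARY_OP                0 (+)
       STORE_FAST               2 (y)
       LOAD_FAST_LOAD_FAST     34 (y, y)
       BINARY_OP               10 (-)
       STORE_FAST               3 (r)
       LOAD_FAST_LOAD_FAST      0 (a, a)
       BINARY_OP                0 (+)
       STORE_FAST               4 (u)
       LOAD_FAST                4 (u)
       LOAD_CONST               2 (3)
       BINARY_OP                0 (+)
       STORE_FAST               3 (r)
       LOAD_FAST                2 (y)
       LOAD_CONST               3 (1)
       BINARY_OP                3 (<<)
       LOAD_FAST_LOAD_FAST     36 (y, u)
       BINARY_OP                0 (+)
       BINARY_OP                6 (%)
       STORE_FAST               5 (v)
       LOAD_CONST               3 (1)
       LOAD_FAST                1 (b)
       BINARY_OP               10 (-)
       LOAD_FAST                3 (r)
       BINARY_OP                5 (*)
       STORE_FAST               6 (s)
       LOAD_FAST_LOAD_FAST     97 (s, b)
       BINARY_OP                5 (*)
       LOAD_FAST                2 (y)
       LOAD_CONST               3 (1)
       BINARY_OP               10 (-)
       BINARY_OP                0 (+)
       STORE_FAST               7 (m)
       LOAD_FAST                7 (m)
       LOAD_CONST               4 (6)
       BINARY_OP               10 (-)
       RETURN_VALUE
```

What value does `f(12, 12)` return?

LOAD_CONST → push 8. Stack: [8]
LOAD_FAST b → push 12. Stack: [8, 12]
BINARY_OP + → 8 + 12 = 20. Stack: [20]
STORE_FAST y → y=20. Stack: []
LOAD_FAST_LOAD_FAST y,y → push 20,20. Stack: [20, 20]
BINARY_OP - → 20 - 20 = 0. Stack: [0]
STORE_FAST r → r=0. Stack: []
LOAD_FAST_LOAD_FAST a,a → push 12,12. Stack: [12, 12]
BINARY_OP + → 12 + 12 = 24. Stack: [24]
STORE_FAST u → u=24. Stack: []
LOAD_FAST u → push 24. Stack: [24]
LOAD_CONST → push 3. Stack: [24, 3]
BINARY_OP + → 24 + 3 = 27. Stack: [27]
STORE_FAST r → r=27. Stack: []
LOAD_FAST y → push 20. Stack: [20]
LOAD_CONST → push 1. Stack: [20, 1]
BINARY_OP << → 20 << 1 = 40. Stack: [40]
LOAD_FAST_LOAD_FAST y,u → push 20,24. Stack: [40, 20, 24]
BINARY_OP + → 20 + 24 = 44. Stack: [40, 44]
BINARY_OP % → 40 % 44 = 40. Stack: [40]
STORE_FAST v → v=40. Stack: []
LOAD_CONST → push 1. Stack: [1]
LOAD_FAST b → push 12. Stack: [1, 12]
BINARY_OP - → 1 - 12 = -11. Stack: [-11]
LOAD_FAST r → push 27. Stack: [-11, 27]
BINARY_OP * → -11 * 27 = -297. Stack: [-297]
STORE_FAST s → s=-297. Stack: []
LOAD_FAST_LOAD_FAST s,b → push -297,12. Stack: [-297, 12]
BINARY_OP * → -297 * 12 = -3564. Stack: [-3564]
LOAD_FAST y → push 20. Stack: [-3564, 20]
LOAD_CONST → push 1. Stack: [-3564, 20, 1]
BINARY_OP - → 20 - 1 = 19. Stack: [-3564, 19]
BINARY_OP + → -3564 + 19 = -3545. Stack: [-3545]
STORE_FAST m → m=-3545. Stack: []
LOAD_FAST m → push -3545. Stack: [-3545]
LOAD_CONST → push 6. Stack: [-3545, 6]
BINARY_OP - → -3545 - 6 = -3551. Stack: [-3551]
RETURN_VALUE → return -3551.

-3551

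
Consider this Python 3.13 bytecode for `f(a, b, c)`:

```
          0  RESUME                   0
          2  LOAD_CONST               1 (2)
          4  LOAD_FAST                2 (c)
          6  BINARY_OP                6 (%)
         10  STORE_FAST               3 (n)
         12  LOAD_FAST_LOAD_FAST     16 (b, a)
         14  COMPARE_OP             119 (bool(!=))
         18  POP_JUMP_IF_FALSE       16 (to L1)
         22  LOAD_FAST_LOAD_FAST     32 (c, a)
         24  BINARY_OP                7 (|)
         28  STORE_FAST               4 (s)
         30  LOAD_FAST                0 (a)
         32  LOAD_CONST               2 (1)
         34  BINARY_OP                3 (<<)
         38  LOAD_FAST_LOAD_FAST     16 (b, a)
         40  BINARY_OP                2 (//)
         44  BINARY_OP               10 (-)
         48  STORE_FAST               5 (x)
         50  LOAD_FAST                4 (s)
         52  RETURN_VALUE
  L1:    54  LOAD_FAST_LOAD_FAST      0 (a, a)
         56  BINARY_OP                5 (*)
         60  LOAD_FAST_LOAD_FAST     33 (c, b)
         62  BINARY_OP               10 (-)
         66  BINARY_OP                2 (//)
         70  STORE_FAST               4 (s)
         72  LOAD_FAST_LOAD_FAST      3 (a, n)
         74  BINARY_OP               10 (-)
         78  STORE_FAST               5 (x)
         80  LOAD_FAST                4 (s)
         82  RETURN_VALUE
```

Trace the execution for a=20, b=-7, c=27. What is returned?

LOAD_CONST → push 2. Stack: [2]
LOAD_FAST c → push 27. Stack: [2, 27]
BINARY_OP % → 2 % 27 = 2. Stack: [2]
STORE_FAST n → n=2. Stack: []
LOAD_FAST_LOAD_FAST b,a → push -7,20. Stack: [-7, 20]
COMPARE_OP bool(!=) → -7 vs 20 = True. Stack: [True]
POP_JUMP_IF_FALSE → pop True; no jump. Stack: []
LOAD_FAST_LOAD_FAST c,a → push 27,20. Stack: [27, 20]
BINARY_OP | → 27 | 20 = 31. Stack: [31]
STORE_FAST s → s=31. Stack: []
LOAD_FAST a → push 20. Stack: [20]
LOAD_CONST → push 1. Stack: [20, 1]
BINARY_OP << → 20 << 1 = 40. Stack: [40]
LOAD_FAST_LOAD_FAST b,a → push -7,20. Stack: [40, -7, 20]
BINARY_OP // → -7 // 20 = -1. Stack: [40, -1]
BINARY_OP - → 40 - -1 = 41. Stack: [41]
STORE_FAST x → x=41. Stack: []
LOAD_FAST s → push 31. Stack: [31]
RETURN_VALUE → return 31.

31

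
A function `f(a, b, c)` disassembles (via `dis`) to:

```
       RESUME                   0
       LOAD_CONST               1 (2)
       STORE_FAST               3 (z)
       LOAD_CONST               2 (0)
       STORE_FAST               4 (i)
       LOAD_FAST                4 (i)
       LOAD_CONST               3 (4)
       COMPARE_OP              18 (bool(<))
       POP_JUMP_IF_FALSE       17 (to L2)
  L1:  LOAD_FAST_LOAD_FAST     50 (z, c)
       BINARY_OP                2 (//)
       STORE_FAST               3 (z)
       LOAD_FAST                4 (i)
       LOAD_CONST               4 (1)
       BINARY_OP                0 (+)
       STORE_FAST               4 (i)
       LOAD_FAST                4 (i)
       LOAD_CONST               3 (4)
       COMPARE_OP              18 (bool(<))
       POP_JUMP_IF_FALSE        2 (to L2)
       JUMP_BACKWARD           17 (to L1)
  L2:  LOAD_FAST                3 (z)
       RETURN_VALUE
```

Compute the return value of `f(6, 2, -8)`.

LOAD_CONST → push 2. Stack: [2]
STORE_FAST z → z=2. Stack: []
LOAD_CONST → push 0. Stack: [0]
STORE_FAST i → i=0. Stack: []
LOAD_FAST i → push 0. Stack: [0]
LOAD_CONST → push 4. Stack: [0, 4]
COMPARE_OP bool(<) → 0 vs 4 = True. Stack: [True]
POP_JUMP_IF_FALSE → pop True; no jump. Stack: []
LOAD_FAST_LOAD_FAST z,c → push 2,-8. Stack: [2, -8]
BINARY_OP // → 2 // -8 = -1. Stack: [-1]
STORE_FAST z → z=-1. Stack: []
LOAD_FAST i → push 0. Stack: [0]
LOAD_CONST → push 1. Stack: [0, 1]
BINARY_OP + → 0 + 1 = 1. Stack: [1]
STORE_FAST i → i=1. Stack: []
LOAD_FAST i → push 1. Stack: [1]
LOAD_CONST → push 4. Stack: [1, 4]
COMPARE_OP bool(<) → 1 vs 4 = True. Stack: [True]
POP_JUMP_IF_FALSE → pop True; no jump. Stack: []
LOAD_FAST_LOAD_FAST z,c → push -1,-8. Stack: [-1, -8]
BINARY_OP // → -1 // -8 = 0. Stack: [0]
STORE_FAST z → z=0. Stack: []
LOAD_FAST i → push 1. Stack: [1]
LOAD_CONST → push 1. Stack: [1, 1]
BINARY_OP + → 1 + 1 = 2. Stack: [2]
STORE_FAST i → i=2. Stack: []
LOAD_FAST i → push 2. Stack: [2]
LOAD_CONST → push 4. Stack: [2, 4]
COMPARE_OP bool(<) → 2 vs 4 = True. Stack: [True]
POP_JUMP_IF_FALSE → pop True; no jump. Stack: []
LOAD_FAST_LOAD_FAST z,c → push 0,-8. Stack: [0, -8]
BINARY_OP // → 0 // -8 = 0. Stack: [0]
STORE_FAST z → z=0. Stack: []
LOAD_FAST i → push 2. Stack: [2]
LOAD_CONST → push 1. Stack: [2, 1]
BINARY_OP + → 2 + 1 = 3. Stack: [3]
STORE_FAST i → i=3. Stack: []
LOAD_FAST i → push 3. Stack: [3]
LOAD_CONST → push 4. Stack: [3, 4]
COMPARE_OP bool(<) → 3 vs 4 = True. Stack: [True]
POP_JUMP_IF_FALSE → pop True; no jump. Stack: []
LOAD_FAST_LOAD_FAST z,c → push 0,-8. Stack: [0, -8]
BINARY_OP // → 0 // -8 = 0. Stack: [0]
STORE_FAST z → z=0. Stack: []
LOAD_FAST i → push 3. Stack: [3]
LOAD_CONST → push 1. Stack: [3, 1]
BINARY_OP + → 3 + 1 = 4. Stack: [4]
STORE_FAST i → i=4. Stack: []
LOAD_FAST i → push 4. Stack: [4]
LOAD_CONST → push 4. Stack: [4, 4]
COMPARE_OP bool(<) → 4 vs 4 = False. Stack: [False]
POP_JUMP_IF_FALSE → pop False; jump. Stack: []
LOAD_FAST z → push 0. Stack: [0]
RETURN_VALUE → return 0.

0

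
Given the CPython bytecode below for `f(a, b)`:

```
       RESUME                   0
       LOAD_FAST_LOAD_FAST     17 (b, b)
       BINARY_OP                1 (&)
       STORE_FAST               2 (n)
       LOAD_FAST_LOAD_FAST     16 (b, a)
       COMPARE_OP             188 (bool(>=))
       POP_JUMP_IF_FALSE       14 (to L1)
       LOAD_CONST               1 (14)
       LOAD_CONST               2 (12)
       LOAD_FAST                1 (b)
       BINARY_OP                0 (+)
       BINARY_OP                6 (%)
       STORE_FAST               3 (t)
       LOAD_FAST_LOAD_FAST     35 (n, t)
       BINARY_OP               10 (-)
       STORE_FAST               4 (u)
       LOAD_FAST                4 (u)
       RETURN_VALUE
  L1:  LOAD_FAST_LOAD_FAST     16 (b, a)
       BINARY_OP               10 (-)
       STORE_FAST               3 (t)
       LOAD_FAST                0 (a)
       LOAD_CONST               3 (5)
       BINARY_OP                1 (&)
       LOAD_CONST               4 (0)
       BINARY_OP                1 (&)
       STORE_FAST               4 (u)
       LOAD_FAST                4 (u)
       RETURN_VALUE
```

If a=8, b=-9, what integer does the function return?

LOAD_FAST_LOAD_FAST b,b → push -9,-9. Stack: [-9, -9]
BINARY_OP & → -9 & -9 = -9. Stack: [-9]
STORE_FAST n → n=-9. Stack: []
LOAD_FAST_LOAD_FAST b,a → push -9,8. Stack: [-9, 8]
COMPARE_OP bool(>=) → -9 vs 8 = False. Stack: [False]
POP_JUMP_IF_FALSE → pop False; jump. Stack: []
LOAD_FAST_LOAD_FAST b,a → push -9,8. Stack: [-9, 8]
BINARY_OP - → -9 - 8 = -17. Stack: [-17]
STORE_FAST t → t=-17. Stack: []
LOAD_FAST a → push 8. Stack: [8]
LOAD_CONST → push 5. Stack: [8, 5]
BINARY_OP & → 8 & 5 = 0. Stack: [0]
LOAD_CONST → push 0. Stack: [0, 0]
BINARY_OP & → 0 & 0 = 0. Stack: [0]
STORE_FAST u → u=0. Stack: []
LOAD_FAST u → push 0. Stack: [0]
RETURN_VALUE → return 0.

0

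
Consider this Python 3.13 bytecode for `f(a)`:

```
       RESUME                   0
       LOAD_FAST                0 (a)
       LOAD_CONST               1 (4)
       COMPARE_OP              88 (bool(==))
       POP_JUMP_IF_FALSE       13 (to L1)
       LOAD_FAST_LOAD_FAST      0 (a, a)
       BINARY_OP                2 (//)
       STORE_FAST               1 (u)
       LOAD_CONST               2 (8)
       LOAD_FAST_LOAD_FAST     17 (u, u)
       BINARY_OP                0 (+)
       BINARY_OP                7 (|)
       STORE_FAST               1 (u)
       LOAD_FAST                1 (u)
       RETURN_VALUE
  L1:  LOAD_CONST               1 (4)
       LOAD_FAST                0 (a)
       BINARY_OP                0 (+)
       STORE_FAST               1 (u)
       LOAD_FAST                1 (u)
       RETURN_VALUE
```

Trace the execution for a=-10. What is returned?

-6

LOAD_FAST a → push -10. Stack: [-10]
LOAD_CONST → push 4. Stack: [-10, 4]
COMPARE_OP bool(==) → -10 vs 4 = False. Stack: [False]
POP_JUMP_IF_FALSE → pop False; jump. Stack: []
LOAD_CONST → push 4. Stack: [4]
LOAD_FAST a → push -10. Stack: [4, -10]
BINARY_OP + → 4 + -10 = -6. Stack: [-6]
STORE_FAST u → u=-6. Stack: []
LOAD_FAST u → push -6. Stack: [-6]
RETURN_VALUE → return -6.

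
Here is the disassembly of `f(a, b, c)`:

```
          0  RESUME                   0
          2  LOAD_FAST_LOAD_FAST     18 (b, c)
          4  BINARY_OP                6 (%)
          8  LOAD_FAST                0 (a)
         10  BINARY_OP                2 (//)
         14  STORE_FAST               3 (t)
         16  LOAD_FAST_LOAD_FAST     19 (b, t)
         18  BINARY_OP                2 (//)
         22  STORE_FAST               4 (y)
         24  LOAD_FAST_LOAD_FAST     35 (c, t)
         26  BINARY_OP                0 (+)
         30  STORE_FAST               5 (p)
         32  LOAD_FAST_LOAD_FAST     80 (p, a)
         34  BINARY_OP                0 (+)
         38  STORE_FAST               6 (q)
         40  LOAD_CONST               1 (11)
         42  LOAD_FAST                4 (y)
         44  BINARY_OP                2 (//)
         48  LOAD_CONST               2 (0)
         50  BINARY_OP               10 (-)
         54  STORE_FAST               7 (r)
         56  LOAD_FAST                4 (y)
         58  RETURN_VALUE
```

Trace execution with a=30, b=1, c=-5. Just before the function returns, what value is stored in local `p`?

LOAD_FAST_LOAD_FAST b,c → push 1,-5. Stack: [1, -5]
BINARY_OP % → 1 % -5 = -4. Stack: [-4]
LOAD_FAST a → push 30. Stack: [-4, 30]
BINARY_OP // → -4 // 30 = -1. Stack: [-1]
STORE_FAST t → t=-1. Stack: []
LOAD_FAST_LOAD_FAST b,t → push 1,-1. Stack: [1, -1]
BINARY_OP // → 1 // -1 = -1. Stack: [-1]
STORE_FAST y → y=-1. Stack: []
LOAD_FAST_LOAD_FAST c,t → push -5,-1. Stack: [-5, -1]
BINARY_OP + → -5 + -1 = -6. Stack: [-6]
STORE_FAST p → p=-6. Stack: []
LOAD_FAST_LOAD_FAST p,a → push -6,30. Stack: [-6, 30]
BINARY_OP + → -6 + 30 = 24. Stack: [24]
STORE_FAST q → q=24. Stack: []
LOAD_CONST → push 11. Stack: [11]
LOAD_FAST y → push -1. Stack: [11, -1]
BINARY_OP // → 11 // -1 = -11. Stack: [-11]
LOAD_CONST → push 0. Stack: [-11, 0]
BINARY_OP - → -11 - 0 = -11. Stack: [-11]
STORE_FAST r → r=-11. Stack: []
LOAD_FAST y → push -1. Stack: [-1]
RETURN_VALUE → return -1.

-6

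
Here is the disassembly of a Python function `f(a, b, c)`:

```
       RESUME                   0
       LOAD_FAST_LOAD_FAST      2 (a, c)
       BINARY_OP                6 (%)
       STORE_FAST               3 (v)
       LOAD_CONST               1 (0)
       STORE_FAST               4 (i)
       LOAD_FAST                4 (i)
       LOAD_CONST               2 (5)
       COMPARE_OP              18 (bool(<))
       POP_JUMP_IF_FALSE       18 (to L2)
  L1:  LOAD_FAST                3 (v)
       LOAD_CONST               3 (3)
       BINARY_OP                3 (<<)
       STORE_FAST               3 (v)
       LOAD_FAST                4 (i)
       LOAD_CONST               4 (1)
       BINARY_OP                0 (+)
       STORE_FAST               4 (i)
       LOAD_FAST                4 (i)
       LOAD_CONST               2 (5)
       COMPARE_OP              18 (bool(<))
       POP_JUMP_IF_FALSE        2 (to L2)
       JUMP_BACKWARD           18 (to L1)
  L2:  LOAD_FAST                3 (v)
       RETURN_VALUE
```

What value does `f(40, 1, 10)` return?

LOAD_FAST_LOAD_FAST a,c → push 40,10
BINARY_OP % → 40 % 10 = 0
STORE_FAST v → v=0
LOAD_CONST → push 0
STORE_FAST i → i=0
LOAD_FAST i → push 0
LOAD_CONST → push 5
COMPARE_OP bool(<) → 0 vs 5 = True
POP_JUMP_IF_FALSE → pop True; no jump
LOAD_FAST v → push 0
LOAD_CONST → push 3
BINARY_OP << → 0 << 3 = 0
STORE_FAST v → v=0
LOAD_FAST i → push 0
LOAD_CONST → push 1
BINARY_OP + → 0 + 1 = 1
STORE_FAST i → i=1
LOAD_FAST i → push 1
LOAD_CONST → push 5
COMPARE_OP bool(<) → 1 vs 5 = True
POP_JUMP_IF_FALSE → pop True; no jump
LOAD_FAST v → push 0
LOAD_CONST → push 3
BINARY_OP << → 0 << 3 = 0
STORE_FAST v → v=0
LOAD_FAST i → push 1
LOAD_CONST → push 1
BINARY_OP + → 1 + 1 = 2
STORE_FAST i → i=2
LOAD_FAST i → push 2
LOAD_CONST → push 5
COMPARE_OP bool(<) → 2 vs 5 = True
POP_JUMP_IF_FALSE → pop True; no jump
LOAD_FAST v → push 0
LOAD_CONST → push 3
BINARY_OP << → 0 << 3 = 0
STORE_FAST v → v=0
LOAD_FAST i → push 2
LOAD_CONST → push 1
BINARY_OP + → 2 + 1 = 3
STORE_FAST i → i=3
LOAD_FAST i → push 3
LOAD_CONST → push 5
COMPARE_OP bool(<) → 3 vs 5 = True
POP_JUMP_IF_FALSE → pop True; no jump
LOAD_FAST v → push 0
LOAD_CONST → push 3
BINARY_OP << → 0 << 3 = 0
STORE_FAST v → v=0
LOAD_FAST i → push 3
LOAD_CONST → push 1
BINARY_OP + → 3 + 1 = 4
STORE_FAST i → i=4
LOAD_FAST i → push 4
LOAD_CONST → push 5
COMPARE_OP bool(<) → 4 vs 5 = True
POP_JUMP_IF_FALSE → pop True; no jump
LOAD_FAST v → push 0
LOAD_CONST → push 3
BINARY_OP << → 0 << 3 = 0
STORE_FAST v → v=0
LOAD_FAST i → push 4
LOAD_CONST → push 1
BINARY_OP + → 4 + 1 = 5
STORE_FAST i → i=5
LOAD_FAST i → push 5
LOAD_CONST → push 5
COMPARE_OP bool(<) → 5 vs 5 = False
POP_JUMP_IF_FALSE → pop False; jump
LOAD_FAST v → push 0
RETURN_VALUE → return 0.

0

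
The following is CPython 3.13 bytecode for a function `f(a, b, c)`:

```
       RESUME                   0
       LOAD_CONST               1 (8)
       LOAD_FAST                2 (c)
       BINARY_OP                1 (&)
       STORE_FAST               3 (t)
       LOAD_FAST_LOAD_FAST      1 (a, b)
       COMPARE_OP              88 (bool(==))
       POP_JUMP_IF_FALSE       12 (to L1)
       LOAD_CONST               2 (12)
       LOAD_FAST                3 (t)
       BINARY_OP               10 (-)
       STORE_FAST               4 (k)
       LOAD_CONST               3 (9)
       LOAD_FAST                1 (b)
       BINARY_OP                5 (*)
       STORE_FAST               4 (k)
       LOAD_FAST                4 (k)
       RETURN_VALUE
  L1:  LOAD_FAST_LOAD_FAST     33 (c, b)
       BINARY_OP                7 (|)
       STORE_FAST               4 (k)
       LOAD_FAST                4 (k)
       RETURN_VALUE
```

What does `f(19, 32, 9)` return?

41

LOAD_CONST → push 8. Stack: [8]
LOAD_FAST c → push 9. Stack: [8, 9]
BINARY_OP & → 8 & 9 = 8. Stack: [8]
STORE_FAST t → t=8. Stack: []
LOAD_FAST_LOAD_FAST a,b → push 19,32. Stack: [19, 32]
COMPARE_OP bool(==) → 19 vs 32 = False. Stack: [False]
POP_JUMP_IF_FALSE → pop False; jump. Stack: []
LOAD_FAST_LOAD_FAST c,b → push 9,32. Stack: [9, 32]
BINARY_OP | → 9 | 32 = 41. Stack: [41]
STORE_FAST k → k=41. Stack: []
LOAD_FAST k → push 41. Stack: [41]
RETURN_VALUE → return 41.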